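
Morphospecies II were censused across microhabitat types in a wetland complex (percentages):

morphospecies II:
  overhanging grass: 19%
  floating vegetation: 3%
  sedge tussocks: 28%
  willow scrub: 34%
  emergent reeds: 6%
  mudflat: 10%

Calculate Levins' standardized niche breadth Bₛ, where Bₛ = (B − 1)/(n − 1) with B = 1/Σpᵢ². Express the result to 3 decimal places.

0.618

Convert percentages to proportions (divide by 100).
Σpᵢ² = 0.19² + 0.03² + 0.28² + 0.34² + 0.06² + 0.10² = 0.0361 + 0.0009 + 0.0784 + 0.1156 + 0.0036 + 0.0100 = 0.2446
B = 1 / 0.2446 = 4.08831
Bₛ = (B − 1)/(n − 1) = (4.08831 − 1)/(6 − 1) = 3.08831/5 = 0.61766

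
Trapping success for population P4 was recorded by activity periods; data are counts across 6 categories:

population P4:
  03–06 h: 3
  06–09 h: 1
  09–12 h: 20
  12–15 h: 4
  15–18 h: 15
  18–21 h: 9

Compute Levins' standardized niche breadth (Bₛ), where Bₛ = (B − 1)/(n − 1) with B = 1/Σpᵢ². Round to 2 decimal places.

0.54

Proportions for population P4 (n=52): 3/52=0.0577, 1/52=0.0192, 20/52=0.3846, 4/52=0.0769, 15/52=0.2885, 9/52=0.1731
Σpᵢ² = 0.0577² + 0.0192² + 0.3846² + 0.0769² + 0.2885² + 0.1731² = 0.003329 + 0.000369 + 0.147917 + 0.005914 + 0.083232 + 0.029964 = 0.270725
B = 1 / 0.270725 = 3.6938
Bₛ = (B − 1)/(n − 1) = (3.6938 − 1)/(6 − 1) = 2.6938/5 = 0.5388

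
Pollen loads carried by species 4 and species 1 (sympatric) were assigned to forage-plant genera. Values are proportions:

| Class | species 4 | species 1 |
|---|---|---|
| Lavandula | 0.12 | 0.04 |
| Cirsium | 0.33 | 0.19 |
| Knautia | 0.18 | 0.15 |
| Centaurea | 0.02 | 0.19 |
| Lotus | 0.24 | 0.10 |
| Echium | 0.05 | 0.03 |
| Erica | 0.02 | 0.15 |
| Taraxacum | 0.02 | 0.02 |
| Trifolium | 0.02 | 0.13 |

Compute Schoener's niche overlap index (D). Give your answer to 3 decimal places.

Σ|p₁ᵢ − p₂ᵢ| = 0.08 + 0.14 + 0.03 + 0.17 + 0.14 + 0.02 + 0.13 + 0.00 + 0.11 = 0.82
D = 1 − ½ × 0.82 = 1 − 0.410 = 0.59000

0.590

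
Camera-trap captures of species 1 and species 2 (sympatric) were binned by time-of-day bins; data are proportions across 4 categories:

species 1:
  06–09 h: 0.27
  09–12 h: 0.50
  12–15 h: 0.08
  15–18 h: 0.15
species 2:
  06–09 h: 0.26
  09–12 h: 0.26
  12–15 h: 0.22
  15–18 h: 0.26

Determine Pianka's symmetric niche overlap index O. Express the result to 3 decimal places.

Σ p₁ᵢp₂ᵢ = 0.0702 + 0.1300 + 0.0176 + 0.0390 = 0.2568
Σp_1ᵢ² = 0.27² + 0.50² + 0.08² + 0.15² = 0.0729 + 0.2500 + 0.0064 + 0.0225 = 0.3518
Σp_2ᵢ² = 0.26² + 0.26² + 0.22² + 0.26² = 0.0676 + 0.0676 + 0.0484 + 0.0676 = 0.2512
O = 0.2568 / √(0.3518 × 0.2512) = 0.2568 / 0.297275 = 0.86385

0.864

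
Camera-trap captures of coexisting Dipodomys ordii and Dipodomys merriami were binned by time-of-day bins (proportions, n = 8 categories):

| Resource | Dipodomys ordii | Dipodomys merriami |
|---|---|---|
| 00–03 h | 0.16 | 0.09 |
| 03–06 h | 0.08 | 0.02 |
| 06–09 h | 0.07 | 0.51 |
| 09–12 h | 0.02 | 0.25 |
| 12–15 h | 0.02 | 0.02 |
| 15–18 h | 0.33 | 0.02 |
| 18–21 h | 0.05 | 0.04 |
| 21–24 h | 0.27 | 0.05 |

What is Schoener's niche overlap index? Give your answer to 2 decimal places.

0.33

Σ|p₁ᵢ − p₂ᵢ| = 0.07 + 0.06 + 0.44 + 0.23 + 0.00 + 0.31 + 0.01 + 0.22 = 1.34
D = 1 − ½ × 1.34 = 1 − 0.670 = 0.3300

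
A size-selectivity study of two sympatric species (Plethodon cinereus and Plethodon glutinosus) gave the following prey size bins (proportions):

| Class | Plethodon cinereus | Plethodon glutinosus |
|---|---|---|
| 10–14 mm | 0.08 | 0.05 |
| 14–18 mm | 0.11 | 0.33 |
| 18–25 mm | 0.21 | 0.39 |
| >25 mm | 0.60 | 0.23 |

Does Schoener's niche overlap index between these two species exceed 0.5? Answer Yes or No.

Σ|p₁ᵢ − p₂ᵢ| = 0.03 + 0.22 + 0.18 + 0.37 = 0.80
D = 1 − ½ × 0.80 = 1 − 0.400 = 0.6000
D = 0.6000 > 0.5 → Yes.

Yes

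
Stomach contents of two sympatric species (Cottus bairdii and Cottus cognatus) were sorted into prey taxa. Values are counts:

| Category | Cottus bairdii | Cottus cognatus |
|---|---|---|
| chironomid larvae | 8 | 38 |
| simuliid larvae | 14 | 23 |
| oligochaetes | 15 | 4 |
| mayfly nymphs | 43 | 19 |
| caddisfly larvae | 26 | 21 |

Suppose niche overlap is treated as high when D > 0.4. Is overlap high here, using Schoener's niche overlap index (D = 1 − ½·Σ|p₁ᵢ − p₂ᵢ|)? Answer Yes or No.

Proportions for Cottus bairdii (n=106): 8/106=0.0755, 14/106=0.1321, 15/106=0.1415, 43/106=0.4057, 26/106=0.2453
Proportions for Cottus cognatus (n=105): 38/105=0.3619, 23/105=0.2190, 4/105=0.0381, 19/105=0.1810, 21/105=0.2000
Σ|p₁ᵢ − p₂ᵢ| = 0.2864 + 0.0869 + 0.1034 + 0.2247 + 0.0453 = 0.7467
D = 1 − ½ × 0.7467 = 1 − 0.37335 = 0.62665
D = 0.62665 > 0.4 → Yes.

Yes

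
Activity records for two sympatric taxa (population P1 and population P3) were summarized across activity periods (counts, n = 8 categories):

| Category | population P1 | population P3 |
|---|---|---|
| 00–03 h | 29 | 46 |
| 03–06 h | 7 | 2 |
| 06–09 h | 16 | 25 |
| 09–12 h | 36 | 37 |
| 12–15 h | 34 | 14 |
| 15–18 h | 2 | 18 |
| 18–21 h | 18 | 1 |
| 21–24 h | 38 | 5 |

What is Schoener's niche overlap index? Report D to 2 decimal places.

0.61

Proportions for population P1 (n=180): 29/180=0.1611, 7/180=0.0389, 16/180=0.0889, 36/180=0.2000, 34/180=0.1889, 2/180=0.0111, 18/180=0.1000, 38/180=0.2111
Proportions for population P3 (n=148): 46/148=0.3108, 2/148=0.0135, 25/148=0.1689, 37/148=0.2500, 14/148=0.0946, 18/148=0.1216, 1/148=0.0068, 5/148=0.0338
Σ|p₁ᵢ − p₂ᵢ| = 0.1497 + 0.0254 + 0.0800 + 0.0500 + 0.0943 + 0.1105 + 0.0932 + 0.1773 = 0.7804
D = 1 − ½ × 0.7804 = 1 − 0.39020 = 0.60980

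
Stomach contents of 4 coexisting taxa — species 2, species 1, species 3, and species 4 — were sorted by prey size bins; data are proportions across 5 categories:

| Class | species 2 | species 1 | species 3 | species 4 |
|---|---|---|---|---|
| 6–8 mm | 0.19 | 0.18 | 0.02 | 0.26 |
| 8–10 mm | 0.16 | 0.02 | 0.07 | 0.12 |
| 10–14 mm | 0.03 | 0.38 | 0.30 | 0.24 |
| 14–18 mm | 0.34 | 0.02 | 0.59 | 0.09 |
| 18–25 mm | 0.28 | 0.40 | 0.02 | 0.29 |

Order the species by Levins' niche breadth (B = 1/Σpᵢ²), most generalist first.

Σp_2ᵢ² = 0.19² + 0.16² + 0.03² + 0.34² + 0.28² = 0.0361 + 0.0256 + 0.0009 + 0.1156 + 0.0784 = 0.2566
B_2 = 1 / 0.2566 = 3.8971
Σp_1ᵢ² = 0.18² + 0.02² + 0.38² + 0.02² + 0.40² = 0.0324 + 0.0004 + 0.1444 + 0.0004 + 0.1600 = 0.3376
B_1 = 1 / 0.3376 = 2.9621
Σp_3ᵢ² = 0.02² + 0.07² + 0.30² + 0.59² + 0.02² = 0.0004 + 0.0049 + 0.0900 + 0.3481 + 0.0004 = 0.4438
B_3 = 1 / 0.4438 = 2.2533
Σp_4ᵢ² = 0.26² + 0.12² + 0.24² + 0.09² + 0.29² = 0.0676 + 0.0144 + 0.0576 + 0.0081 + 0.0841 = 0.2318
B_4 = 1 / 0.2318 = 4.3141
Ranking by B (broadest → narrowest): species 4 (4.31) > species 2 (3.90) > species 1 (2.96) > species 3 (2.25)

species 4 > species 2 > species 1 > species 3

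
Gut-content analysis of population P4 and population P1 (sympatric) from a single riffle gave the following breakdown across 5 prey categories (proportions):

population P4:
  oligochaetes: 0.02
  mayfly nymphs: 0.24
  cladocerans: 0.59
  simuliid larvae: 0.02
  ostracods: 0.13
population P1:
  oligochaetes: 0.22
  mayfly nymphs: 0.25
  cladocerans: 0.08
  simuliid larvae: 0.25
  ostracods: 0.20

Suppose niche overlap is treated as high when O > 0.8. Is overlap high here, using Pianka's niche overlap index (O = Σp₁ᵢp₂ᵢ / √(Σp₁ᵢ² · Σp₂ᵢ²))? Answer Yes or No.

Σ p₁ᵢp₂ᵢ = 0.0044 + 0.0600 + 0.0472 + 0.0050 + 0.0260 = 0.1426
Σp_1ᵢ² = 0.02² + 0.24² + 0.59² + 0.02² + 0.13² = 0.0004 + 0.0576 + 0.3481 + 0.0004 + 0.0169 = 0.4234
Σp_2ᵢ² = 0.22² + 0.25² + 0.08² + 0.25² + 0.20² = 0.0484 + 0.0625 + 0.0064 + 0.0625 + 0.0400 = 0.2198
O = 0.1426 / √(0.4234 × 0.2198) = 0.1426 / 0.30506 = 0.4674
O = 0.4674 < 0.8 → No.

No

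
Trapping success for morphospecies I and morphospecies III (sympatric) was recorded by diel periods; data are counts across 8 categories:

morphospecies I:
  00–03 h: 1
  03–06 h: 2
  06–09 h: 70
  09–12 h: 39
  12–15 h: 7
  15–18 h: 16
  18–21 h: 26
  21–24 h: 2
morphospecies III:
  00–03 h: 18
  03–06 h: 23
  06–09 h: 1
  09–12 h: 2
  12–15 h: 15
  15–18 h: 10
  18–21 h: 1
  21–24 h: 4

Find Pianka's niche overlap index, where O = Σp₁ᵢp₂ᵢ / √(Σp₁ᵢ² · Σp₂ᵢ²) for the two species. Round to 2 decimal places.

0.17

Proportions for morphospecies I (n=163): 1/163=0.0061, 2/163=0.0123, 70/163=0.4294, 39/163=0.2393, 7/163=0.0429, 16/163=0.0982, 26/163=0.1595, 2/163=0.0123
Proportions for morphospecies III (n=74): 18/74=0.2432, 23/74=0.3108, 1/74=0.0135, 2/74=0.0270, 15/74=0.2027, 10/74=0.1351, 1/74=0.0135, 4/74=0.0541
Σ p₁ᵢp₂ᵢ = 0.001484 + 0.003823 + 0.005797 + 0.006461 + 0.008696 + 0.013267 + 0.002153 + 0.000665 = 0.042346
Σp_1ᵢ² = 0.0061² + 0.0123² + 0.4294² + 0.2393² + 0.0429² + 0.0982² + 0.1595² + 0.0123² = 0.000037 + 0.000151 + 0.184384 + 0.057264 + 0.001840 + 0.009643 + 0.025440 + 0.000151 = 0.278910
Σp_2ᵢ² = 0.2432² + 0.3108² + 0.0135² + 0.0270² + 0.2027² + 0.1351² + 0.0135² + 0.0541² = 0.059146 + 0.096597 + 0.000182 + 0.000729 + 0.041087 + 0.018252 + 0.000182 + 0.002927 = 0.219102
O = 0.042346 / √(0.278910 × 0.219102) = 0.042346 / 0.2472038 = 0.1713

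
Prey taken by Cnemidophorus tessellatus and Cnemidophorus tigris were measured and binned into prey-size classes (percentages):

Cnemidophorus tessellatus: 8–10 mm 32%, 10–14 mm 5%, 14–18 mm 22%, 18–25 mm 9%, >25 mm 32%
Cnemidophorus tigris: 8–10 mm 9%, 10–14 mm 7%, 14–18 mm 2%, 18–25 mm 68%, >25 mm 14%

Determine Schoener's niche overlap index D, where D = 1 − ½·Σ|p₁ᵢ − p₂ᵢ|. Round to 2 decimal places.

Convert percentages to proportions (divide by 100).
Σ|p₁ᵢ − p₂ᵢ| = 0.23 + 0.02 + 0.20 + 0.59 + 0.18 = 1.22
D = 1 − ½ × 1.22 = 1 − 0.610 = 0.3900

0.39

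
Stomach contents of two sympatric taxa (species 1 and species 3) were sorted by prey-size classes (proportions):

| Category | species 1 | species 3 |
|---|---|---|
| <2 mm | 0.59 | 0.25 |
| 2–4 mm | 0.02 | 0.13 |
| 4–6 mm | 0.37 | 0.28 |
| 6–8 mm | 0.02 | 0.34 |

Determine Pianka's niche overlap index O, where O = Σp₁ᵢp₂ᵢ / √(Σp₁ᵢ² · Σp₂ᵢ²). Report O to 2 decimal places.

Σ p₁ᵢp₂ᵢ = 0.1475 + 0.0026 + 0.1036 + 0.0068 = 0.2605
Σp_1ᵢ² = 0.59² + 0.02² + 0.37² + 0.02² = 0.3481 + 0.0004 + 0.1369 + 0.0004 = 0.4858
Σp_2ᵢ² = 0.25² + 0.13² + 0.28² + 0.34² = 0.0625 + 0.0169 + 0.0784 + 0.1156 = 0.2734
O = 0.2605 / √(0.4858 × 0.2734) = 0.2605 / 0.36444 = 0.7148

0.71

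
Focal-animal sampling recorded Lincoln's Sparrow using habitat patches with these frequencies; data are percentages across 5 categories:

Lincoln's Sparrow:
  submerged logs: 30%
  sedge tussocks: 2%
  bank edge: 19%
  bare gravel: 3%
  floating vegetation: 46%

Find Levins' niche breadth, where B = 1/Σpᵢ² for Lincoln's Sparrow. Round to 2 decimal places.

Convert percentages to proportions (divide by 100).
Σpᵢ² = 0.30² + 0.02² + 0.19² + 0.03² + 0.46² = 0.0900 + 0.0004 + 0.0361 + 0.0009 + 0.2116 = 0.3390
B = 1 / 0.3390 = 2.9499

2.95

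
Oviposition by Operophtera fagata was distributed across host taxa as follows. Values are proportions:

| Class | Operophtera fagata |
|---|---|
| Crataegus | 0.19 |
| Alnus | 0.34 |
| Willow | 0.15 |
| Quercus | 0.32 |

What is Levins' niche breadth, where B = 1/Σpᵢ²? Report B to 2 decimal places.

Σpᵢ² = 0.19² + 0.34² + 0.15² + 0.32² = 0.0361 + 0.1156 + 0.0225 + 0.1024 = 0.2766
B = 1 / 0.2766 = 3.6153

3.62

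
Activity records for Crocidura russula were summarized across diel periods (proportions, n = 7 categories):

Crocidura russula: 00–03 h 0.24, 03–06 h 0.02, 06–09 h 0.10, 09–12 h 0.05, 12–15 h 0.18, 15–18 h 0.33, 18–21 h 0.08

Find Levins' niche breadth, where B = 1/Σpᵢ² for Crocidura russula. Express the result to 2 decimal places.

Σpᵢ² = 0.24² + 0.02² + 0.10² + 0.05² + 0.18² + 0.33² + 0.08² = 0.0576 + 0.0004 + 0.0100 + 0.0025 + 0.0324 + 0.1089 + 0.0064 = 0.2182
B = 1 / 0.2182 = 4.5830

4.58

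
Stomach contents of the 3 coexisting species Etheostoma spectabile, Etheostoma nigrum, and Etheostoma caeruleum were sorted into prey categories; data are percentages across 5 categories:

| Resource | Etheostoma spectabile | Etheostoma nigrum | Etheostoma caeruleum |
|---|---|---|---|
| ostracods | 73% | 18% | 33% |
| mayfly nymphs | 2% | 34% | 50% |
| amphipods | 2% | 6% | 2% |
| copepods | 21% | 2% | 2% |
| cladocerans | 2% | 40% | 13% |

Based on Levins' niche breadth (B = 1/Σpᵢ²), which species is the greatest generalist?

Convert percentages to proportions (divide by 100).
Σp_specᵢ² = 0.73² + 0.02² + 0.02² + 0.21² + 0.02² = 0.5329 + 0.0004 + 0.0004 + 0.0441 + 0.0004 = 0.5782
B_spec = 1 / 0.5782 = 1.7295
Σp_nigrᵢ² = 0.18² + 0.34² + 0.06² + 0.02² + 0.40² = 0.0324 + 0.1156 + 0.0036 + 0.0004 + 0.1600 = 0.3120
B_nigr = 1 / 0.3120 = 3.2051
Σp_caerᵢ² = 0.33² + 0.50² + 0.02² + 0.02² + 0.13² = 0.1089 + 0.2500 + 0.0004 + 0.0004 + 0.0169 = 0.3766
B_caer = 1 / 0.3766 = 2.6553
Highest B → broadest niche (most generalist): Etheostoma nigrum (B = 3.21).

Etheostoma nigrum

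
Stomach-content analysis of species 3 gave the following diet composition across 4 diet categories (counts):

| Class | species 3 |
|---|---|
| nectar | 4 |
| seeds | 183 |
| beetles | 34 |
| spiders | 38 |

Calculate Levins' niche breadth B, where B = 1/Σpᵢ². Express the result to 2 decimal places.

Proportions for species 3 (n=259): 4/259=0.0154, 183/259=0.7066, 34/259=0.1313, 38/259=0.1467
Σpᵢ² = 0.0154² + 0.7066² + 0.1313² + 0.1467² = 0.000237 + 0.499284 + 0.017240 + 0.021521 = 0.538282
B = 1 / 0.538282 = 1.8578

1.86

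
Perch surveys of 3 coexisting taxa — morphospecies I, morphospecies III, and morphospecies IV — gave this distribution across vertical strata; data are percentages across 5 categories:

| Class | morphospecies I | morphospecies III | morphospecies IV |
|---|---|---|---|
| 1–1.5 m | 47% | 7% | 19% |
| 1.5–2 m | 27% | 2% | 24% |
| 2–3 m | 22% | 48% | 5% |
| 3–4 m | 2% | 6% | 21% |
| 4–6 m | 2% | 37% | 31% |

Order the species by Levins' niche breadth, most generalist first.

Convert percentages to proportions (divide by 100).
Σp_Iᵢ² = 0.47² + 0.27² + 0.22² + 0.02² + 0.02² = 0.2209 + 0.0729 + 0.0484 + 0.0004 + 0.0004 = 0.3430
B_I = 1 / 0.3430 = 2.9155
Σp_IIIᵢ² = 0.07² + 0.02² + 0.48² + 0.06² + 0.37² = 0.0049 + 0.0004 + 0.2304 + 0.0036 + 0.1369 = 0.3762
B_III = 1 / 0.3762 = 2.6582
Σp_IVᵢ² = 0.19² + 0.24² + 0.05² + 0.21² + 0.31² = 0.0361 + 0.0576 + 0.0025 + 0.0441 + 0.0961 = 0.2364
B_IV = 1 / 0.2364 = 4.2301
Ranking by B (broadest → narrowest): morphospecies IV (4.23) > morphospecies I (2.92) > morphospecies III (2.66)

morphospecies IV > morphospecies I > morphospecies III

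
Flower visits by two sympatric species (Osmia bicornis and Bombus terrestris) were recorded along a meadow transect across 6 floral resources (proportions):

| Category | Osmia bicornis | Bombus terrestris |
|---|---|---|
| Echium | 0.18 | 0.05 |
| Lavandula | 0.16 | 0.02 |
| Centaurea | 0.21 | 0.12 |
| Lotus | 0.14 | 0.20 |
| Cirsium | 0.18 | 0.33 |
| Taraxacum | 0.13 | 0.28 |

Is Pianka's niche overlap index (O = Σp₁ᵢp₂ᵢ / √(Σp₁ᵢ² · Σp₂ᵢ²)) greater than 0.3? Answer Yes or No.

Σ p₁ᵢp₂ᵢ = 0.0090 + 0.0032 + 0.0252 + 0.0280 + 0.0594 + 0.0364 = 0.1612
Σp_1ᵢ² = 0.18² + 0.16² + 0.21² + 0.14² + 0.18² + 0.13² = 0.0324 + 0.0256 + 0.0441 + 0.0196 + 0.0324 + 0.0169 = 0.1710
Σp_2ᵢ² = 0.05² + 0.02² + 0.12² + 0.20² + 0.33² + 0.28² = 0.0025 + 0.0004 + 0.0144 + 0.0400 + 0.1089 + 0.0784 = 0.2446
O = 0.1612 / √(0.1710 × 0.2446) = 0.1612 / 0.20452 = 0.7882
O = 0.7882 > 0.3 → Yes.

Yes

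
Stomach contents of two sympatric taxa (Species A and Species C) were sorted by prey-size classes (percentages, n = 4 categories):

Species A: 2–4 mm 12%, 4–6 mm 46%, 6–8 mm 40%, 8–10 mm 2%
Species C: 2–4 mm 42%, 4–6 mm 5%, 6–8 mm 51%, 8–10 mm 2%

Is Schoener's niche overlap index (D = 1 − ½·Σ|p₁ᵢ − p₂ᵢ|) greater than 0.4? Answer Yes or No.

Convert percentages to proportions (divide by 100).
Σ|p₁ᵢ − p₂ᵢ| = 0.30 + 0.41 + 0.11 + 0.00 = 0.82
D = 1 − ½ × 0.82 = 1 − 0.410 = 0.5900
D = 0.5900 > 0.4 → Yes.

Yes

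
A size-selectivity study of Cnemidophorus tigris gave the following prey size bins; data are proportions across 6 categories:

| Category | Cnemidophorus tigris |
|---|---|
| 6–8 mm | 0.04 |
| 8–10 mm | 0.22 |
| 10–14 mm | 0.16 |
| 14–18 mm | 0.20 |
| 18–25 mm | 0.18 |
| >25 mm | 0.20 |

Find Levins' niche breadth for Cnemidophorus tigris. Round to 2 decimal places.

Σpᵢ² = 0.04² + 0.22² + 0.16² + 0.20² + 0.18² + 0.20² = 0.0016 + 0.0484 + 0.0256 + 0.0400 + 0.0324 + 0.0400 = 0.1880
B = 1 / 0.1880 = 5.3191

5.32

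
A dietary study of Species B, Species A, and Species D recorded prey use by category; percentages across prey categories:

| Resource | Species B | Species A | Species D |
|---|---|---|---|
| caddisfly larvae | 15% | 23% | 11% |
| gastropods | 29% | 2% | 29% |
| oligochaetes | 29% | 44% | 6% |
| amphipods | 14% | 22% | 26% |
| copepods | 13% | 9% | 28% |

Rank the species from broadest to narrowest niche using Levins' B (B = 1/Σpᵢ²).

Species B > Species D > Species A

Convert percentages to proportions (divide by 100).
Σp_Bᵢ² = 0.15² + 0.29² + 0.29² + 0.14² + 0.13² = 0.0225 + 0.0841 + 0.0841 + 0.0196 + 0.0169 = 0.2272
B_B = 1 / 0.2272 = 4.4014
Σp_Aᵢ² = 0.23² + 0.02² + 0.44² + 0.22² + 0.09² = 0.0529 + 0.0004 + 0.1936 + 0.0484 + 0.0081 = 0.3034
B_A = 1 / 0.3034 = 3.2960
Σp_Dᵢ² = 0.11² + 0.29² + 0.06² + 0.26² + 0.28² = 0.0121 + 0.0841 + 0.0036 + 0.0676 + 0.0784 = 0.2458
B_D = 1 / 0.2458 = 4.0683
Ranking by B (broadest → narrowest): Species B (4.40) > Species D (4.07) > Species A (3.30)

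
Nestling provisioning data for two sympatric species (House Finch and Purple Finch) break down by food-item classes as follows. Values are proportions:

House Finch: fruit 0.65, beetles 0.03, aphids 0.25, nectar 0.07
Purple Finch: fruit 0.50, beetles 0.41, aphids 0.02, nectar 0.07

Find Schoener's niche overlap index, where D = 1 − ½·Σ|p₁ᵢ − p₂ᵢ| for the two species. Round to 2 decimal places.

0.62

Σ|p₁ᵢ − p₂ᵢ| = 0.15 + 0.38 + 0.23 + 0.00 = 0.76
D = 1 − ½ × 0.76 = 1 − 0.380 = 0.6200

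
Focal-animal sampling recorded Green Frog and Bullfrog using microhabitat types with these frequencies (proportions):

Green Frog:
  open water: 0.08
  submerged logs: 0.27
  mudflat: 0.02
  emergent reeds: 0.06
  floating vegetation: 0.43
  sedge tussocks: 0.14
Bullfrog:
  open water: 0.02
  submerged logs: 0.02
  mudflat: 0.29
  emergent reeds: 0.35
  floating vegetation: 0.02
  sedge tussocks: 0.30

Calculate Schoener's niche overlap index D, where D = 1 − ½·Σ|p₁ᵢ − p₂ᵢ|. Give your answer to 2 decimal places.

Σ|p₁ᵢ − p₂ᵢ| = 0.06 + 0.25 + 0.27 + 0.29 + 0.41 + 0.16 = 1.44
D = 1 − ½ × 1.44 = 1 − 0.720 = 0.2800

0.28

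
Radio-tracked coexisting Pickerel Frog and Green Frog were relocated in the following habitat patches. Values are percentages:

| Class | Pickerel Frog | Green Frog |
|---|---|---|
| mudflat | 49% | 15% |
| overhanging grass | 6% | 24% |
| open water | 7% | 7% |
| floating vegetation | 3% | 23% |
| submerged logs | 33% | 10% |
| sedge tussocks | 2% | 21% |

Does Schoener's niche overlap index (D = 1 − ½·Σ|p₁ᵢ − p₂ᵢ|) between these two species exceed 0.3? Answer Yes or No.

Yes

Convert percentages to proportions (divide by 100).
Σ|p₁ᵢ − p₂ᵢ| = 0.34 + 0.18 + 0.00 + 0.20 + 0.23 + 0.19 = 1.14
D = 1 − ½ × 1.14 = 1 − 0.570 = 0.4300
D = 0.4300 > 0.3 → Yes.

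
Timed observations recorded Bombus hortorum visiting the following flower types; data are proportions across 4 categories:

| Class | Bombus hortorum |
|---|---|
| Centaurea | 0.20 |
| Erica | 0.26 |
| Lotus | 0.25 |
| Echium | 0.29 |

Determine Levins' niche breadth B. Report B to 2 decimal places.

3.93

Σpᵢ² = 0.20² + 0.26² + 0.25² + 0.29² = 0.0400 + 0.0676 + 0.0625 + 0.0841 = 0.2542
B = 1 / 0.2542 = 3.9339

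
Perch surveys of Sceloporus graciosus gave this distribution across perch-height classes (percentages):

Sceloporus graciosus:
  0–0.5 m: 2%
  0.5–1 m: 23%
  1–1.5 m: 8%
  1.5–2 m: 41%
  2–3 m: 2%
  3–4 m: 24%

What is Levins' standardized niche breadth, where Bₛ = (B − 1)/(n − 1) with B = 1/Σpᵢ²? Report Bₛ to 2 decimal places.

0.50

Convert percentages to proportions (divide by 100).
Σpᵢ² = 0.02² + 0.23² + 0.08² + 0.41² + 0.02² + 0.24² = 0.0004 + 0.0529 + 0.0064 + 0.1681 + 0.0004 + 0.0576 = 0.2858
B = 1 / 0.2858 = 3.4990
Bₛ = (B − 1)/(n − 1) = (3.4990 − 1)/(6 − 1) = 2.4990/5 = 0.4998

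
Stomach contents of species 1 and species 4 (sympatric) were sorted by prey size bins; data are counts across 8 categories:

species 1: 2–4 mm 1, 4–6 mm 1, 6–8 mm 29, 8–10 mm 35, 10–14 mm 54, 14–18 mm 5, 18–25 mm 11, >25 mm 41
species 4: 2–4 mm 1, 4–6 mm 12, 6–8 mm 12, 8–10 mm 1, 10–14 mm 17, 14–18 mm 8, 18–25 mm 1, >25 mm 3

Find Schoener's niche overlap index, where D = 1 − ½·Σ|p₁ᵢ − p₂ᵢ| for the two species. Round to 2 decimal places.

Proportions for species 1 (n=177): 1/177=0.0056, 1/177=0.0056, 29/177=0.1638, 35/177=0.1977, 54/177=0.3051, 5/177=0.0282, 11/177=0.0621, 41/177=0.2316
Proportions for species 4 (n=55): 1/55=0.0182, 12/55=0.2182, 12/55=0.2182, 1/55=0.0182, 17/55=0.3091, 8/55=0.1455, 1/55=0.0182, 3/55=0.0545
Σ|p₁ᵢ − p₂ᵢ| = 0.0126 + 0.2126 + 0.0544 + 0.1795 + 0.0040 + 0.1173 + 0.0439 + 0.1771 = 0.8014
D = 1 − ½ × 0.8014 = 1 − 0.40070 = 0.59930

0.60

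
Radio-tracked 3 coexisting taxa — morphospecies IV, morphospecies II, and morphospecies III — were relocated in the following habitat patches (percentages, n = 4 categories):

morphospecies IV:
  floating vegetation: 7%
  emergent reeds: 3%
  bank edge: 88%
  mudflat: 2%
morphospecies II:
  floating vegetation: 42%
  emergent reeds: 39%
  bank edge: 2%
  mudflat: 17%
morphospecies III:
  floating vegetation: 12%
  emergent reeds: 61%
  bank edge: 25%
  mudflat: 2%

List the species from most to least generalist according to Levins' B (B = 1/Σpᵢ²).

morphospecies II > morphospecies III > morphospecies IV

Convert percentages to proportions (divide by 100).
Σp_IVᵢ² = 0.07² + 0.03² + 0.88² + 0.02² = 0.0049 + 0.0009 + 0.7744 + 0.0004 = 0.7806
B_IV = 1 / 0.7806 = 1.2811
Σp_IIᵢ² = 0.42² + 0.39² + 0.02² + 0.17² = 0.1764 + 0.1521 + 0.0004 + 0.0289 = 0.3578
B_II = 1 / 0.3578 = 2.7949
Σp_IIIᵢ² = 0.12² + 0.61² + 0.25² + 0.02² = 0.0144 + 0.3721 + 0.0625 + 0.0004 = 0.4494
B_III = 1 / 0.4494 = 2.2252
Ranking by B (broadest → narrowest): morphospecies II (2.79) > morphospecies III (2.23) > morphospecies IV (1.28)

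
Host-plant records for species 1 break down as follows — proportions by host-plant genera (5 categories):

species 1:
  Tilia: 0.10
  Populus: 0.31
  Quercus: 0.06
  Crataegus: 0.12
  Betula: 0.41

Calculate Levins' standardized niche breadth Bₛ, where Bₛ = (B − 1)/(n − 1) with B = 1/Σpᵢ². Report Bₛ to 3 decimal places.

Σpᵢ² = 0.10² + 0.31² + 0.06² + 0.12² + 0.41² = 0.0100 + 0.0961 + 0.0036 + 0.0144 + 0.1681 = 0.2922
B = 1 / 0.2922 = 3.42231
Bₛ = (B − 1)/(n − 1) = (3.42231 − 1)/(5 − 1) = 2.42231/4 = 0.60558

0.606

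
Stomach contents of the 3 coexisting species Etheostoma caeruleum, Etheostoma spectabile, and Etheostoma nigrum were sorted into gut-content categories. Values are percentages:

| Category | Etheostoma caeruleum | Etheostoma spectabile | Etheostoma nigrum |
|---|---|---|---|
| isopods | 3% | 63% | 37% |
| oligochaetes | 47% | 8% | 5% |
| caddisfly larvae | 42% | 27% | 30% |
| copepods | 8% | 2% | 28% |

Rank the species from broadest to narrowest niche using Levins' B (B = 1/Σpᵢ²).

Etheostoma nigrum > Etheostoma caeruleum > Etheostoma spectabile

Convert percentages to proportions (divide by 100).
Σp_caerᵢ² = 0.03² + 0.47² + 0.42² + 0.08² = 0.0009 + 0.2209 + 0.1764 + 0.0064 = 0.4046
B_caer = 1 / 0.4046 = 2.4716
Σp_specᵢ² = 0.63² + 0.08² + 0.27² + 0.02² = 0.3969 + 0.0064 + 0.0729 + 0.0004 = 0.4766
B_spec = 1 / 0.4766 = 2.0982
Σp_nigrᵢ² = 0.37² + 0.05² + 0.30² + 0.28² = 0.1369 + 0.0025 + 0.0900 + 0.0784 = 0.3078
B_nigr = 1 / 0.3078 = 3.2489
Ranking by B (broadest → narrowest): Etheostoma nigrum (3.25) > Etheostoma caeruleum (2.47) > Etheostoma spectabile (2.10)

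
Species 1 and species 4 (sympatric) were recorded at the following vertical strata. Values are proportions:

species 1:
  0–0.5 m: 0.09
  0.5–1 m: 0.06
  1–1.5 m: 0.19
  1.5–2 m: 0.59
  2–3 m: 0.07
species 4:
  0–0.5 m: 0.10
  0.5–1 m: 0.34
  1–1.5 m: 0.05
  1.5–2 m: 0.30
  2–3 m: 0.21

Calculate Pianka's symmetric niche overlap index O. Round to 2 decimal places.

0.71

Σ p₁ᵢp₂ᵢ = 0.0090 + 0.0204 + 0.0095 + 0.1770 + 0.0147 = 0.2306
Σp_1ᵢ² = 0.09² + 0.06² + 0.19² + 0.59² + 0.07² = 0.0081 + 0.0036 + 0.0361 + 0.3481 + 0.0049 = 0.4008
Σp_2ᵢ² = 0.10² + 0.34² + 0.05² + 0.30² + 0.21² = 0.0100 + 0.1156 + 0.0025 + 0.0900 + 0.0441 = 0.2622
O = 0.2306 / √(0.4008 × 0.2622) = 0.2306 / 0.32418 = 0.7113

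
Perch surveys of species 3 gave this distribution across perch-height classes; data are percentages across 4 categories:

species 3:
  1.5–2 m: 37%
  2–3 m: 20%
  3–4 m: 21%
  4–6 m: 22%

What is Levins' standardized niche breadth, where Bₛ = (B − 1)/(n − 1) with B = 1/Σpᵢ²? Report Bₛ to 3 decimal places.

0.904

Convert percentages to proportions (divide by 100).
Σpᵢ² = 0.37² + 0.20² + 0.21² + 0.22² = 0.1369 + 0.0400 + 0.0441 + 0.0484 = 0.2694
B = 1 / 0.2694 = 3.71195
Bₛ = (B − 1)/(n − 1) = (3.71195 − 1)/(4 − 1) = 2.71195/3 = 0.90398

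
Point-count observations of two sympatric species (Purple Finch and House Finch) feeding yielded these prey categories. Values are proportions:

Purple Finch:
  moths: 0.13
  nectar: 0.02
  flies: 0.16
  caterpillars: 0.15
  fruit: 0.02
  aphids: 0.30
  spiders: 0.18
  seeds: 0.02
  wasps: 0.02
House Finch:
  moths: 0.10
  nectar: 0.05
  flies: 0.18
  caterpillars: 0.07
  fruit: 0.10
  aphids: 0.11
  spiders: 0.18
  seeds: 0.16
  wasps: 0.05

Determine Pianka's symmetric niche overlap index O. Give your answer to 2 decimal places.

Σ p₁ᵢp₂ᵢ = 0.0130 + 0.0010 + 0.0288 + 0.0105 + 0.0020 + 0.0330 + 0.0324 + 0.0032 + 0.0010 = 0.1249
Σp_1ᵢ² = 0.13² + 0.02² + 0.16² + 0.15² + 0.02² + 0.30² + 0.18² + 0.02² + 0.02² = 0.0169 + 0.0004 + 0.0256 + 0.0225 + 0.0004 + 0.0900 + 0.0324 + 0.0004 + 0.0004 = 0.1890
Σp_2ᵢ² = 0.10² + 0.05² + 0.18² + 0.07² + 0.10² + 0.11² + 0.18² + 0.16² + 0.05² = 0.0100 + 0.0025 + 0.0324 + 0.0049 + 0.0100 + 0.0121 + 0.0324 + 0.0256 + 0.0025 = 0.1324
O = 0.1249 / √(0.1890 × 0.1324) = 0.1249 / 0.15819 = 0.7896

0.79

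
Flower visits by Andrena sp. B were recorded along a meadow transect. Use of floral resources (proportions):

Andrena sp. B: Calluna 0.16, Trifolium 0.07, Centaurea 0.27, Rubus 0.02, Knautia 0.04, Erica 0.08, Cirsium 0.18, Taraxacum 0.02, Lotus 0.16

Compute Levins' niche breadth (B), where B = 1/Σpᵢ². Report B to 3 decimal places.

Σpᵢ² = 0.16² + 0.07² + 0.27² + 0.02² + 0.04² + 0.08² + 0.18² + 0.02² + 0.16² = 0.0256 + 0.0049 + 0.0729 + 0.0004 + 0.0016 + 0.0064 + 0.0324 + 0.0004 + 0.0256 = 0.1702
B = 1 / 0.1702 = 5.87544

5.875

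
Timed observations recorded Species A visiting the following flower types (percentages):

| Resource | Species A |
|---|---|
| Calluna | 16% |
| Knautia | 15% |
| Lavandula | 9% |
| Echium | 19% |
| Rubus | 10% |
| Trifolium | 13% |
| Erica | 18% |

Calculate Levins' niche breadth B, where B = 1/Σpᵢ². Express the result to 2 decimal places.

6.60

Convert percentages to proportions (divide by 100).
Σpᵢ² = 0.16² + 0.15² + 0.09² + 0.19² + 0.10² + 0.13² + 0.18² = 0.0256 + 0.0225 + 0.0081 + 0.0361 + 0.0100 + 0.0169 + 0.0324 = 0.1516
B = 1 / 0.1516 = 6.5963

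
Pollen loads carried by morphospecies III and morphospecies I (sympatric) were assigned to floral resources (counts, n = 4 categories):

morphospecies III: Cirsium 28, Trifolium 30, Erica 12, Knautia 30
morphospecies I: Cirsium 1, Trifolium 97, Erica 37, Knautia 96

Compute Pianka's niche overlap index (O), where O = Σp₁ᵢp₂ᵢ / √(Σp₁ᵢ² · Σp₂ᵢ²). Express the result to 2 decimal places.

0.85

Proportions for morphospecies III (n=100): 28/100=0.2800, 30/100=0.3000, 12/100=0.1200, 30/100=0.3000
Proportions for morphospecies I (n=231): 1/231=0.0043, 97/231=0.4199, 37/231=0.1602, 96/231=0.4156
Σ p₁ᵢp₂ᵢ = 0.001204 + 0.125970 + 0.019224 + 0.124680 = 0.271078
Σp_1ᵢ² = 0.2800² + 0.3000² + 0.1200² + 0.3000² = 0.078400 + 0.090000 + 0.014400 + 0.090000 = 0.272800
Σp_2ᵢ² = 0.0043² + 0.4199² + 0.1602² + 0.4156² = 0.000018 + 0.176316 + 0.025664 + 0.172723 = 0.374721
O = 0.271078 / √(0.272800 × 0.374721) = 0.271078 / 0.3197247 = 0.8478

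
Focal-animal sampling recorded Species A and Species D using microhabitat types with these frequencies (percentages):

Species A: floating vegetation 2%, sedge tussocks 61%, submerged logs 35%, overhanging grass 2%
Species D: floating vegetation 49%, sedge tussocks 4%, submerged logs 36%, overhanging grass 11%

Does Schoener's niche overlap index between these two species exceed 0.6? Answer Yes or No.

No

Convert percentages to proportions (divide by 100).
Σ|p₁ᵢ − p₂ᵢ| = 0.47 + 0.57 + 0.01 + 0.09 = 1.14
D = 1 − ½ × 1.14 = 1 − 0.570 = 0.4300
D = 0.4300 < 0.6 → No.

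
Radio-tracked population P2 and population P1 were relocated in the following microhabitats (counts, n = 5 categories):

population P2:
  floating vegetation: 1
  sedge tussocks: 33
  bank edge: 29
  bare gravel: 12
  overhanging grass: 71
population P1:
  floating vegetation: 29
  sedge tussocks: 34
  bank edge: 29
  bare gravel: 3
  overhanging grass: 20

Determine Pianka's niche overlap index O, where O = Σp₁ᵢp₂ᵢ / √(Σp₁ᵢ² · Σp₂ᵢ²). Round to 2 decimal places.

0.72

Proportions for population P2 (n=146): 1/146=0.0068, 33/146=0.2260, 29/146=0.1986, 12/146=0.0822, 71/146=0.4863
Proportions for population P1 (n=115): 29/115=0.2522, 34/115=0.2957, 29/115=0.2522, 3/115=0.0261, 20/115=0.1739
Σ p₁ᵢp₂ᵢ = 0.001715 + 0.066828 + 0.050087 + 0.002145 + 0.084568 = 0.205343
Σp_1ᵢ² = 0.0068² + 0.2260² + 0.1986² + 0.0822² + 0.4863² = 0.000046 + 0.051076 + 0.039442 + 0.006757 + 0.236488 = 0.333809
Σp_2ᵢ² = 0.2522² + 0.2957² + 0.2522² + 0.0261² + 0.1739² = 0.063605 + 0.087438 + 0.063605 + 0.000681 + 0.030241 = 0.245570
O = 0.205343 / √(0.333809 × 0.245570) = 0.205343 / 0.2863101 = 0.7172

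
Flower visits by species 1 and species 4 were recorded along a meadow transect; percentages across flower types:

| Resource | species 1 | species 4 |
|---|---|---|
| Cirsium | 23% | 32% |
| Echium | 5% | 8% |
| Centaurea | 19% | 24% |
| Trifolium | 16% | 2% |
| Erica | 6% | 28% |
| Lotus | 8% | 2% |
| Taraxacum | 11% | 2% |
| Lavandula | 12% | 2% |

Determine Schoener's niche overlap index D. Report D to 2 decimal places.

Convert percentages to proportions (divide by 100).
Σ|p₁ᵢ − p₂ᵢ| = 0.09 + 0.03 + 0.05 + 0.14 + 0.22 + 0.06 + 0.09 + 0.10 = 0.78
D = 1 − ½ × 0.78 = 1 − 0.390 = 0.6100

0.61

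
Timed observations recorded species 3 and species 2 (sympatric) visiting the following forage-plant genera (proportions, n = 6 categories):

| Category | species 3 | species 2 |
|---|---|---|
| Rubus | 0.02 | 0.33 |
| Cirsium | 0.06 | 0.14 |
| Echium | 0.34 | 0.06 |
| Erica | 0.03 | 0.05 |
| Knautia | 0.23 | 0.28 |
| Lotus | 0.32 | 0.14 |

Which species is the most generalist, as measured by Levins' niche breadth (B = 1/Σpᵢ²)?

species 2

Σp_3ᵢ² = 0.02² + 0.06² + 0.34² + 0.03² + 0.23² + 0.32² = 0.0004 + 0.0036 + 0.1156 + 0.0009 + 0.0529 + 0.1024 = 0.2758
B_3 = 1 / 0.2758 = 3.6258
Σp_2ᵢ² = 0.33² + 0.14² + 0.06² + 0.05² + 0.28² + 0.14² = 0.1089 + 0.0196 + 0.0036 + 0.0025 + 0.0784 + 0.0196 = 0.2326
B_2 = 1 / 0.2326 = 4.2992
Highest B → broadest niche (most generalist): species 2 (B = 4.30).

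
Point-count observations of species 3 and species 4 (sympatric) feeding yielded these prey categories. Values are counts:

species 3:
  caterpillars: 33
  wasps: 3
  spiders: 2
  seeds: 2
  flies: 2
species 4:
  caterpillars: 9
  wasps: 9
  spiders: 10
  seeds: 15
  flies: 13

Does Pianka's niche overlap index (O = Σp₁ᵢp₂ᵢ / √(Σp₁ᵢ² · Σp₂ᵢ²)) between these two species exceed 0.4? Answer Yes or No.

Yes

Proportions for species 3 (n=42): 33/42=0.7857, 3/42=0.0714, 2/42=0.0476, 2/42=0.0476, 2/42=0.0476
Proportions for species 4 (n=56): 9/56=0.1607, 9/56=0.1607, 10/56=0.1786, 15/56=0.2679, 13/56=0.2321
Σ p₁ᵢp₂ᵢ = 0.126262 + 0.011474 + 0.008501 + 0.012752 + 0.011048 = 0.170037
Σp_1ᵢ² = 0.7857² + 0.0714² + 0.0476² + 0.0476² + 0.0476² = 0.617324 + 0.005098 + 0.002266 + 0.002266 + 0.002266 = 0.629220
Σp_2ᵢ² = 0.1607² + 0.1607² + 0.1786² + 0.2679² + 0.2321² = 0.025824 + 0.025824 + 0.031898 + 0.071770 + 0.053870 = 0.209186
O = 0.170037 / √(0.629220 × 0.209186) = 0.170037 / 0.3628002 = 0.4687
O = 0.4687 > 0.4 → Yes.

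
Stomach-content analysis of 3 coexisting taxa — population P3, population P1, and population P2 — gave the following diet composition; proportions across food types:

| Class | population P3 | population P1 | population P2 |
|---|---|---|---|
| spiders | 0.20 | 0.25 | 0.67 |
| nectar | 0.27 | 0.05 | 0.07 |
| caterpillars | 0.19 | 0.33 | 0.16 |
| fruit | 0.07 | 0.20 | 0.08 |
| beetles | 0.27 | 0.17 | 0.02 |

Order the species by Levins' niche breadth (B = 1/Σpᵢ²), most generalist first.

Σp_P3ᵢ² = 0.20² + 0.27² + 0.19² + 0.07² + 0.27² = 0.0400 + 0.0729 + 0.0361 + 0.0049 + 0.0729 = 0.2268
B_P3 = 1 / 0.2268 = 4.4092
Σp_P1ᵢ² = 0.25² + 0.05² + 0.33² + 0.20² + 0.17² = 0.0625 + 0.0025 + 0.1089 + 0.0400 + 0.0289 = 0.2428
B_P1 = 1 / 0.2428 = 4.1186
Σp_P2ᵢ² = 0.67² + 0.07² + 0.16² + 0.08² + 0.02² = 0.4489 + 0.0049 + 0.0256 + 0.0064 + 0.0004 = 0.4862
B_P2 = 1 / 0.4862 = 2.0568
Ranking by B (broadest → narrowest): population P3 (4.41) > population P1 (4.12) > population P2 (2.06)

population P3 > population P1 > population P2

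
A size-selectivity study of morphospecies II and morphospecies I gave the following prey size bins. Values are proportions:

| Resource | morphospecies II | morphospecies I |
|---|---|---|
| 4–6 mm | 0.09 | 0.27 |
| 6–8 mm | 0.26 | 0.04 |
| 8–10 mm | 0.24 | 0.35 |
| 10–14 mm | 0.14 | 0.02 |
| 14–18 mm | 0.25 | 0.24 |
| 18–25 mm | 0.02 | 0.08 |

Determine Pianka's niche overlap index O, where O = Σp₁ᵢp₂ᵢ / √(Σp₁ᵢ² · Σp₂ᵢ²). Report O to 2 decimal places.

Σ p₁ᵢp₂ᵢ = 0.0243 + 0.0104 + 0.0840 + 0.0028 + 0.0600 + 0.0016 = 0.1831
Σp_1ᵢ² = 0.09² + 0.26² + 0.24² + 0.14² + 0.25² + 0.02² = 0.0081 + 0.0676 + 0.0576 + 0.0196 + 0.0625 + 0.0004 = 0.2158
Σp_2ᵢ² = 0.27² + 0.04² + 0.35² + 0.02² + 0.24² + 0.08² = 0.0729 + 0.0016 + 0.1225 + 0.0004 + 0.0576 + 0.0064 = 0.2614
O = 0.1831 / √(0.2158 × 0.2614) = 0.1831 / 0.23751 = 0.7709

0.77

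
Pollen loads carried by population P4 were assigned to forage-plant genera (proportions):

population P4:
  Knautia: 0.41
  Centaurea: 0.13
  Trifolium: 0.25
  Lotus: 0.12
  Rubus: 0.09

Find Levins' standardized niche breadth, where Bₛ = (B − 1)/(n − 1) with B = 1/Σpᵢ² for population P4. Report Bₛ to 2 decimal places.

Σpᵢ² = 0.41² + 0.13² + 0.25² + 0.12² + 0.09² = 0.1681 + 0.0169 + 0.0625 + 0.0144 + 0.0081 = 0.2700
B = 1 / 0.2700 = 3.7037
Bₛ = (B − 1)/(n − 1) = (3.7037 − 1)/(5 − 1) = 2.7037/4 = 0.6759

0.68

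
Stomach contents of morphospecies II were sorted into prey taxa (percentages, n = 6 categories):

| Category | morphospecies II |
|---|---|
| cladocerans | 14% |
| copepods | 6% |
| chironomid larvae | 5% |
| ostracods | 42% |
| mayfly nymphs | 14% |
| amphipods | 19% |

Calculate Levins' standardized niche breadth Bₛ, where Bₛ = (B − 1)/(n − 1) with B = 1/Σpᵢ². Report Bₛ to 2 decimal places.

Convert percentages to proportions (divide by 100).
Σpᵢ² = 0.14² + 0.06² + 0.05² + 0.42² + 0.14² + 0.19² = 0.0196 + 0.0036 + 0.0025 + 0.1764 + 0.0196 + 0.0361 = 0.2578
B = 1 / 0.2578 = 3.8790
Bₛ = (B − 1)/(n − 1) = (3.8790 − 1)/(6 − 1) = 2.8790/5 = 0.5758

0.58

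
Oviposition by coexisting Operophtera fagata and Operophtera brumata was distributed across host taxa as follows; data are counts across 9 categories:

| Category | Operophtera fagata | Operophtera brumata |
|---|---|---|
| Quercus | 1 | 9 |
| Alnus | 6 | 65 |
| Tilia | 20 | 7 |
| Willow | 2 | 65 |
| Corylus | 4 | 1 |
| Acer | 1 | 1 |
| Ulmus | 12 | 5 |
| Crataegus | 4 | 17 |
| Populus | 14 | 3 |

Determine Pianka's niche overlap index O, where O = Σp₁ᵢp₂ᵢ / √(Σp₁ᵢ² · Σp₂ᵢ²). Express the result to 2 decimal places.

0.31

Proportions for Operophtera fagata (n=64): 1/64=0.0156, 6/64=0.0938, 20/64=0.3125, 2/64=0.0313, 4/64=0.0625, 1/64=0.0156, 12/64=0.1875, 4/64=0.0625, 14/64=0.2188
Proportions for Operophtera brumata (n=173): 9/173=0.0520, 65/173=0.3757, 7/173=0.0405, 65/173=0.3757, 1/173=0.0058, 1/173=0.0058, 5/173=0.0289, 17/173=0.0983, 3/173=0.0173
Σ p₁ᵢp₂ᵢ = 0.000811 + 0.035241 + 0.012656 + 0.011759 + 0.000363 + 0.000090 + 0.005419 + 0.006144 + 0.003785 = 0.076268
Σp_1ᵢ² = 0.0156² + 0.0938² + 0.3125² + 0.0313² + 0.0625² + 0.0156² + 0.1875² + 0.0625² + 0.2188² = 0.000243 + 0.008798 + 0.097656 + 0.000980 + 0.003906 + 0.000243 + 0.035156 + 0.003906 + 0.047873 = 0.198761
Σp_2ᵢ² = 0.0520² + 0.3757² + 0.0405² + 0.3757² + 0.0058² + 0.0058² + 0.0289² + 0.0983² + 0.0173² = 0.002704 + 0.141150 + 0.001640 + 0.141150 + 0.000034 + 0.000034 + 0.000835 + 0.009663 + 0.000299 = 0.297509
O = 0.076268 / √(0.198761 × 0.297509) = 0.076268 / 0.2431732 = 0.3136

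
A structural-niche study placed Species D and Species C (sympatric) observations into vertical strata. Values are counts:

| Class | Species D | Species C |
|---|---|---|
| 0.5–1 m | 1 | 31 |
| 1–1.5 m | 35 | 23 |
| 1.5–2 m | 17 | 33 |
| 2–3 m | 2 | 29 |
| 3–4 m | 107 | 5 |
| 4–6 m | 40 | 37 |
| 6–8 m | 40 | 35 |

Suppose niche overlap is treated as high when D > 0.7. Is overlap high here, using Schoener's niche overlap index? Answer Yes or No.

No

Proportions for Species D (n=242): 1/242=0.0041, 35/242=0.1446, 17/242=0.0702, 2/242=0.0083, 107/242=0.4421, 40/242=0.1653, 40/242=0.1653
Proportions for Species C (n=193): 31/193=0.1606, 23/193=0.1192, 33/193=0.1710, 29/193=0.1503, 5/193=0.0259, 37/193=0.1917, 35/193=0.1813
Σ|p₁ᵢ − p₂ᵢ| = 0.1565 + 0.0254 + 0.1008 + 0.1420 + 0.4162 + 0.0264 + 0.0160 = 0.8833
D = 1 − ½ × 0.8833 = 1 − 0.44165 = 0.55835
D = 0.55835 < 0.7 → No.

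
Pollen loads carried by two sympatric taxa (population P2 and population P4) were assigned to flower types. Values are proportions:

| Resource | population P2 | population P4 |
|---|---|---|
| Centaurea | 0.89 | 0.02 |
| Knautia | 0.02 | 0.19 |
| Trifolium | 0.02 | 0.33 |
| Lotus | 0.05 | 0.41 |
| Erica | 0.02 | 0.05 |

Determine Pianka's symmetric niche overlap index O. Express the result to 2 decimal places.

Σ p₁ᵢp₂ᵢ = 0.0178 + 0.0038 + 0.0066 + 0.0205 + 0.0010 = 0.0497
Σp_1ᵢ² = 0.89² + 0.02² + 0.02² + 0.05² + 0.02² = 0.7921 + 0.0004 + 0.0004 + 0.0025 + 0.0004 = 0.7958
Σp_2ᵢ² = 0.02² + 0.19² + 0.33² + 0.41² + 0.05² = 0.0004 + 0.0361 + 0.1089 + 0.1681 + 0.0025 = 0.3160
O = 0.0497 / √(0.7958 × 0.3160) = 0.0497 / 0.50147 = 0.0991

0.10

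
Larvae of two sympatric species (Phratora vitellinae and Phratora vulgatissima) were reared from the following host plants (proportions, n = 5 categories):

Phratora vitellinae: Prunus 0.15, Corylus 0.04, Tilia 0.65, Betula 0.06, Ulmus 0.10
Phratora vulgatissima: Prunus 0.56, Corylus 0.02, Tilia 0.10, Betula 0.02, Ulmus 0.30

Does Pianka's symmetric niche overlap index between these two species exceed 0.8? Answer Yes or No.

No

Σ p₁ᵢp₂ᵢ = 0.0840 + 0.0008 + 0.0650 + 0.0012 + 0.0300 = 0.1810
Σp_1ᵢ² = 0.15² + 0.04² + 0.65² + 0.06² + 0.10² = 0.0225 + 0.0016 + 0.4225 + 0.0036 + 0.0100 = 0.4602
Σp_2ᵢ² = 0.56² + 0.02² + 0.10² + 0.02² + 0.30² = 0.3136 + 0.0004 + 0.0100 + 0.0004 + 0.0900 = 0.4144
O = 0.1810 / √(0.4602 × 0.4144) = 0.1810 / 0.43670 = 0.4145
O = 0.4145 < 0.8 → No.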